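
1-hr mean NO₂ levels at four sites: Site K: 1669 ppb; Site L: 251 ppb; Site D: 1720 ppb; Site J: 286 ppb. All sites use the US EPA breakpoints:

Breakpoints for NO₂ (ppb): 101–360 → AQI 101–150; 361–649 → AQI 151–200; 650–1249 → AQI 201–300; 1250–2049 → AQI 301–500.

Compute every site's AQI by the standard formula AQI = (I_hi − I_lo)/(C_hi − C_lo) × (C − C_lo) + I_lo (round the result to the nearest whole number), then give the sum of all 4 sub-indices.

Site K: 1669 lies in 1250–2049, so I_lo=301, I_hi=500, C_lo=1250, C_hi=2049.
(500−301)/(2049−1250) × (1669−1250) + 301 = 199/799 × 419 + 301 ≈ 405.36 → 405.
Site L: 251 lies in 101–360, so I_lo=101, I_hi=150, C_lo=101, C_hi=360.
(150−101)/(360−101) × (251−101) + 101 = 49/259 × 150 + 101 ≈ 129.38 → 129.
Site D: 1720 ∈ [1250, 2049] ↔ index [301, 500].
301 + (1720−1250)·(500−301)/(2049−1250) = 301 + 470·199/799 ≈ 418.06, so AQI = 418.
Site J 286: bracket 101–360 → index 101–150; slope 49/259, offset 185.
AQI = 101 + 49/259·185 ≈ 136.00 ⇒ 136.
AQIs: Site K=405, Site L=129, Site D=418, Site J=136. Sum = 405 + 129 + 418 + 136 = 1088.

1088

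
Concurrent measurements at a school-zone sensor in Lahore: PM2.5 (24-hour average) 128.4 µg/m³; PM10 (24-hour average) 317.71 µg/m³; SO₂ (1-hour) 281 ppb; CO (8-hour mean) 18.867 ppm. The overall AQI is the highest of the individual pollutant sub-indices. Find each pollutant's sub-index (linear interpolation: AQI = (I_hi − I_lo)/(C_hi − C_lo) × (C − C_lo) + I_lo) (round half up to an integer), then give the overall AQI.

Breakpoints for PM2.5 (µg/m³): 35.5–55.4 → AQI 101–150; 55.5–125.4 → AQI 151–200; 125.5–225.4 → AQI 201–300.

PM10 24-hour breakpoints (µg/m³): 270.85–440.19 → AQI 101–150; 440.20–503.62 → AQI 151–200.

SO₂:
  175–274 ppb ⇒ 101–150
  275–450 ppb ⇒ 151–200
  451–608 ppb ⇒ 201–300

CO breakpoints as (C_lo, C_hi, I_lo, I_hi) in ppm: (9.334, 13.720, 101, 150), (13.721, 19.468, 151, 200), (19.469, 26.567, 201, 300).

PM2.5: row 125.5–225.4 (AQI 201–300). (300−201)·(128.4−125.5)/(225.4−125.5) + 201 = 99·2.9/99.9 + 201 ≈ 203.87 → 204.
PM10: 317.71 ∈ [270.85, 440.19] ↔ index [101, 150].
101 + (317.71−270.85)·(150−101)/(440.19−270.85) = 101 + 46.86·49/169.34 ≈ 114.56, so AQI = 115.
SO₂ 281: bracket 275–450 → index 151–200; slope 49/175, offset 6.
AQI = 151 + 49/175·6 ≈ 152.68 ⇒ 153.
CO: 18.867 ∈ [13.721, 19.468] ↔ index [151, 200].
151 + (18.867−13.721)·(200−151)/(19.468−13.721) = 151 + 5.146·49/5.747 ≈ 194.88, so AQI = 195.
Sub-indices: PM2.5→204, PM10→115, SO₂→153, CO→195. Overall AQI = max = 204; dominant pollutant is PM2.5.

204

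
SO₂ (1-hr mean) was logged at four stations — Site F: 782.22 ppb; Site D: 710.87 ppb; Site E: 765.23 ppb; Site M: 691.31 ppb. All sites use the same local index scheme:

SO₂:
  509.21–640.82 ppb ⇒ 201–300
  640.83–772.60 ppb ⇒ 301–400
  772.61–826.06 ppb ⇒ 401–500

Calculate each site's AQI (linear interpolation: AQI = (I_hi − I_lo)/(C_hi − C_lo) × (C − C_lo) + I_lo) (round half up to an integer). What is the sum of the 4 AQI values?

Site F 782.22: bracket 772.61–826.06 → index 401–500; slope 99/53.45, offset 9.61.
AQI = 401 + 99/53.45·9.61 ≈ 418.80 ⇒ 419.
Site D: row 640.83–772.60 (AQI 301–400). (400−301)·(710.87−640.83)/(772.60−640.83) + 301 = 99·70.04/131.77 + 301 ≈ 353.62 → 354.
Site E: 765.23 ∈ [640.83, 772.60] ↔ index [301, 400].
301 + (765.23−640.83)·(400−301)/(772.60−640.83) = 301 + 124.40·99/131.77 ≈ 394.46, so AQI = 394.
Site M: 691.31 ∈ [640.83, 772.60] ↔ index [301, 400].
301 + (691.31−640.83)·(400−301)/(772.60−640.83) = 301 + 50.48·99/131.77 ≈ 338.93, so AQI = 339.
AQIs: Site F=419, Site D=354, Site E=394, Site M=339. Sum = 419 + 354 + 394 + 339 = 1506.

1506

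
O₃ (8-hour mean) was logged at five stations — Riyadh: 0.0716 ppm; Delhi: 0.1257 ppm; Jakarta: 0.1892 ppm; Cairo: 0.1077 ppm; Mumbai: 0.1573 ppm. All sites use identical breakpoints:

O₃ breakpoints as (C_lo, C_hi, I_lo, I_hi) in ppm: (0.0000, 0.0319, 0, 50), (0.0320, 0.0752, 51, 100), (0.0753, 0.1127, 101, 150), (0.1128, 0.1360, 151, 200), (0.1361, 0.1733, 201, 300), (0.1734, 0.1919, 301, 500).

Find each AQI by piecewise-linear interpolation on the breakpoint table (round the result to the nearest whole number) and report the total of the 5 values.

1145

Riyadh: row 0.0320–0.0752 (AQI 51–100). (100−51)·(0.0716−0.0320)/(0.0752−0.0320) + 51 = 49·0.0396/0.0432 + 51 ≈ 95.92 → 96.
Delhi: row 0.1128–0.1360 (AQI 151–200). (200−151)·(0.1257−0.1128)/(0.1360−0.1128) + 151 = 49·0.0129/0.0232 + 151 ≈ 178.25 → 178.
Jakarta: 0.1892 lies in 0.1734–0.1919, so I_lo=301, I_hi=500, C_lo=0.1734, C_hi=0.1919.
(500−301)/(0.1919−0.1734) × (0.1892−0.1734) + 301 = 199/0.0185 × 0.0158 + 301 ≈ 470.96 → 471.
Cairo 0.1077: bracket 0.0753–0.1127 → index 101–150; slope 49/0.0374, offset 0.0324.
AQI = 101 + 49/0.0374·0.0324 ≈ 143.45 ⇒ 143.
Mumbai 0.1573: bracket 0.1361–0.1733 → index 201–300; slope 99/0.0372, offset 0.0212.
AQI = 201 + 99/0.0372·0.0212 ≈ 257.42 ⇒ 257.
AQIs: Riyadh=96, Delhi=178, Jakarta=471, Cairo=143, Mumbai=257. Sum = 96 + 178 + 471 + 143 + 257 = 1145.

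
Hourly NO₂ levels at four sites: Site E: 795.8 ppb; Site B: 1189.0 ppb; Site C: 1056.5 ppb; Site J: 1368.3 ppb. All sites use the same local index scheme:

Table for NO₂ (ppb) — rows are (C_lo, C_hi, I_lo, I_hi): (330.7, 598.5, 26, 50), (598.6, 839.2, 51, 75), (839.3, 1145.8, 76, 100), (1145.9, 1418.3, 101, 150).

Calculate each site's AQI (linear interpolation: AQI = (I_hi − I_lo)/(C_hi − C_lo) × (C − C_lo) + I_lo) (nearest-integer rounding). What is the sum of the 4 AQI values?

414

Site E: 795.8 ∈ [598.6, 839.2] ↔ index [51, 75].
51 + (795.8−598.6)·(75−51)/(839.2−598.6) = 51 + 197.2·24/240.6 ≈ 70.67, so AQI = 71.
Site B: 1189.0 ∈ [1145.9, 1418.3] ↔ index [101, 150].
101 + (1189.0−1145.9)·(150−101)/(1418.3−1145.9) = 101 + 43.1·49/272.4 ≈ 108.75, so AQI = 109.
Site C 1056.5: bracket 839.3–1145.8 → index 76–100; slope 24/306.5, offset 217.2.
AQI = 76 + 24/306.5·217.2 ≈ 93.01 ⇒ 93.
Site J: 1368.3 lies in 1145.9–1418.3, so I_lo=101, I_hi=150, C_lo=1145.9, C_hi=1418.3.
(150−101)/(1418.3−1145.9) × (1368.3−1145.9) + 101 = 49/272.4 × 222.4 + 101 ≈ 141.01 → 141.
AQIs: Site E=71, Site B=109, Site C=93, Site J=141. Sum = 71 + 109 + 93 + 141 = 414.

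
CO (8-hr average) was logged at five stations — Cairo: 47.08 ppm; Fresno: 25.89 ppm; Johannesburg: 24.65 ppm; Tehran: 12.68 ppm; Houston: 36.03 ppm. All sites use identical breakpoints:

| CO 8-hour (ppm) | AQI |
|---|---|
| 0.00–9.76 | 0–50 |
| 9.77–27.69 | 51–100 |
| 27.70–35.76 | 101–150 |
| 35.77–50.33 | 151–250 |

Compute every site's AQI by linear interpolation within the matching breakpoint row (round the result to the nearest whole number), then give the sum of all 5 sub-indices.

627

Cairo: 47.08 lies in 35.77–50.33, so I_lo=151, I_hi=250, C_lo=35.77, C_hi=50.33.
(250−151)/(50.33−35.77) × (47.08−35.77) + 151 = 99/14.56 × 11.31 + 151 ≈ 227.90 → 228.
Fresno 25.89: bracket 9.77–27.69 → index 51–100; slope 49/17.92, offset 16.12.
AQI = 51 + 49/17.92·16.12 ≈ 95.08 ⇒ 95.
Johannesburg: 24.65 lies in 9.77–27.69, so I_lo=51, I_hi=100, C_lo=9.77, C_hi=27.69.
(100−51)/(27.69−9.77) × (24.65−9.77) + 51 = 49/17.92 × 14.88 + 51 ≈ 91.69 → 92.
Tehran: 12.68 lies in 9.77–27.69, so I_lo=51, I_hi=100, C_lo=9.77, C_hi=27.69.
(100−51)/(27.69−9.77) × (12.68−9.77) + 51 = 49/17.92 × 2.91 + 51 ≈ 58.96 → 59.
Houston: row 35.77–50.33 (AQI 151–250). (250−151)·(36.03−35.77)/(50.33−35.77) + 151 = 99·0.26/14.56 + 151 ≈ 152.77 → 153.
AQIs: Cairo=228, Fresno=95, Johannesburg=92, Tehran=59, Houston=153. Sum = 228 + 95 + 92 + 59 + 153 = 627.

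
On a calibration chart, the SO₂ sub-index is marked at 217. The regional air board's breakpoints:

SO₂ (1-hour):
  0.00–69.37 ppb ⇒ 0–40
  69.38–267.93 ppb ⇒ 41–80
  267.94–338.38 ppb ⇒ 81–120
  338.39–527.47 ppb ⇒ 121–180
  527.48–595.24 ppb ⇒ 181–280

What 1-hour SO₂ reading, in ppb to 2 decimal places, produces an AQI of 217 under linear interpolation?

AQI 217 lies in the 181–280 band, which corresponds to 527.48–595.24 ppb.
C = 527.48 + (217−181)×(595.24−527.48)/(280−181) = 527.48 + 36×67.76/99 ≈ 552.1200 ppb → 552.12 ppb to 2 dp.

552.12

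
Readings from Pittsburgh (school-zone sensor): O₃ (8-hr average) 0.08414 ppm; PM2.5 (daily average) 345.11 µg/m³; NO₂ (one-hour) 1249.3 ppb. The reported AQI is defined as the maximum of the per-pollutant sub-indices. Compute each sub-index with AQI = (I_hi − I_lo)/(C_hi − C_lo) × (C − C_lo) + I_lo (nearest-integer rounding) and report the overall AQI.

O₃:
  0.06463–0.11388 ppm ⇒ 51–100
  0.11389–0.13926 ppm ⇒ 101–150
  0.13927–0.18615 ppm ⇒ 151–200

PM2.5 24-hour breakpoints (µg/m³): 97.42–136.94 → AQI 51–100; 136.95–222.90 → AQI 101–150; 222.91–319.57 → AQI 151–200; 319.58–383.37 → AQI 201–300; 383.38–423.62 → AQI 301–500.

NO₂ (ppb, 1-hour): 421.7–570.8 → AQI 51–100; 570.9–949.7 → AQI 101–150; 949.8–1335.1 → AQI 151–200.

241

O₃: row 0.06463–0.11388 (AQI 51–100). (100−51)·(0.08414−0.06463)/(0.11388−0.06463) + 51 = 49·0.01951/0.04925 + 51 ≈ 70.41 → 70.
PM2.5: 345.11 ∈ [319.58, 383.37] ↔ index [201, 300].
201 + (345.11−319.58)·(300−201)/(383.37−319.58) = 201 + 25.53·99/63.79 ≈ 240.62, so AQI = 241.
NO₂ 1249.3: bracket 949.8–1335.1 → index 151–200; slope 49/385.3, offset 299.5.
AQI = 151 + 49/385.3·299.5 ≈ 189.09 ⇒ 189.
Sub-indices: O₃→70, PM2.5→241, NO₂→189. Overall AQI = max = 241; dominant pollutant is PM2.5.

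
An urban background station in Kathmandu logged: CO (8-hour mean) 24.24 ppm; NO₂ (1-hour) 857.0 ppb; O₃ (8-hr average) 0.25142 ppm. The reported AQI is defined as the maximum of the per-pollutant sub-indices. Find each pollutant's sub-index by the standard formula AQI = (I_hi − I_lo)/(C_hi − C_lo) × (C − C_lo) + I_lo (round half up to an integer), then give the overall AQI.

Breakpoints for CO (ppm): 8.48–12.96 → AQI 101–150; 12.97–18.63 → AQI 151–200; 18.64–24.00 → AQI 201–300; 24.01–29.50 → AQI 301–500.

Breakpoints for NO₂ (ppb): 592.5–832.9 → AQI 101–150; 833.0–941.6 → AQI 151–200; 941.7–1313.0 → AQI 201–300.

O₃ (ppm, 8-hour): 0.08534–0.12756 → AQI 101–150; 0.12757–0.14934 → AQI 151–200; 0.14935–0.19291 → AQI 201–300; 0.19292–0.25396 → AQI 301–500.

CO: 24.24 lies in 24.01–29.50, so I_lo=301, I_hi=500, C_lo=24.01, C_hi=29.50.
(500−301)/(29.50−24.01) × (24.24−24.01) + 301 = 199/5.49 × 0.23 + 301 ≈ 309.34 → 309.
NO₂: 857.0 lies in 833.0–941.6, so I_lo=151, I_hi=200, C_lo=833.0, C_hi=941.6.
(200−151)/(941.6−833.0) × (857.0−833.0) + 151 = 49/108.6 × 24.0 + 151 ≈ 161.83 → 162.
O₃: 0.25142 lies in 0.19292–0.25396, so I_lo=301, I_hi=500, C_lo=0.19292, C_hi=0.25396.
(500−301)/(0.25396−0.19292) × (0.25142−0.19292) + 301 = 199/0.06104 × 0.05850 + 301 ≈ 491.72 → 492.
Sub-indices: CO→309, NO₂→162, O₃→492. Overall AQI = max = 492; dominant pollutant is O₃.
AQI 492: Hazardous.

492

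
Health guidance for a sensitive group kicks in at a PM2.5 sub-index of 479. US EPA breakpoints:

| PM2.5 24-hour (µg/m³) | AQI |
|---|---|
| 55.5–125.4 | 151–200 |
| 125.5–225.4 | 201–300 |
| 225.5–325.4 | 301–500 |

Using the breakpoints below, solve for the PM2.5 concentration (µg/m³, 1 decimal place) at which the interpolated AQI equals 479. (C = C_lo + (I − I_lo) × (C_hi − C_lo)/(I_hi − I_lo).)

AQI 479 lies in the 301–500 band, which corresponds to 225.5–325.4 µg/m³.
C = 225.5 + (479−301)×(325.4−225.5)/(500−301) = 225.5 + 178×99.9/199 ≈ 314.858 µg/m³ → 314.9 µg/m³ to 1 dp.

314.9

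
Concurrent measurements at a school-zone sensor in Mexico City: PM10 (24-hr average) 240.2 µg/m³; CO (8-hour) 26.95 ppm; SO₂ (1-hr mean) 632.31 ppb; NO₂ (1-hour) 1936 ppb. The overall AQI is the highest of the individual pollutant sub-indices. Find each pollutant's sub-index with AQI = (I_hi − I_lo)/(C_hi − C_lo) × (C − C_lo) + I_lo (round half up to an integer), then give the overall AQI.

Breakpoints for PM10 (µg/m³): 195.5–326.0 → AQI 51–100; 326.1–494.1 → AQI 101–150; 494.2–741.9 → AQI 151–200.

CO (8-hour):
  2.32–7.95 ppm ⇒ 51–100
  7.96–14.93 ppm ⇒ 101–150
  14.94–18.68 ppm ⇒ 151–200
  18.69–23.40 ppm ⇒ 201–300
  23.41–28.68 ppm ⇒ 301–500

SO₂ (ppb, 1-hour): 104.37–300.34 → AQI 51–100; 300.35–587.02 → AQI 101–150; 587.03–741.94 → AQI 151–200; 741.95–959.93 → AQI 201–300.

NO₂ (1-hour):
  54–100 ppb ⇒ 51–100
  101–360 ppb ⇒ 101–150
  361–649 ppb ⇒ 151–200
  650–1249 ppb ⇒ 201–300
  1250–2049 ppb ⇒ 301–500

472

PM10: 240.2 ∈ [195.5, 326.0] ↔ index [51, 100].
51 + (240.2−195.5)·(100−51)/(326.0−195.5) = 51 + 44.7·49/130.5 ≈ 67.78, so AQI = 68.
CO 26.95: bracket 23.41–28.68 → index 301–500; slope 199/5.27, offset 3.54.
AQI = 301 + 199/5.27·3.54 ≈ 434.67 ⇒ 435.
SO₂ 632.31: bracket 587.03–741.94 → index 151–200; slope 49/154.91, offset 45.28.
AQI = 151 + 49/154.91·45.28 ≈ 165.32 ⇒ 165.
NO₂: 1936 ∈ [1250, 2049] ↔ index [301, 500].
301 + (1936−1250)·(500−301)/(2049−1250) = 301 + 686·199/799 ≈ 471.86, so AQI = 472.
Sub-indices: PM10→68, CO→435, SO₂→165, NO₂→472. Overall AQI = max = 472; dominant pollutant is NO₂.
AQI 472: Hazardous.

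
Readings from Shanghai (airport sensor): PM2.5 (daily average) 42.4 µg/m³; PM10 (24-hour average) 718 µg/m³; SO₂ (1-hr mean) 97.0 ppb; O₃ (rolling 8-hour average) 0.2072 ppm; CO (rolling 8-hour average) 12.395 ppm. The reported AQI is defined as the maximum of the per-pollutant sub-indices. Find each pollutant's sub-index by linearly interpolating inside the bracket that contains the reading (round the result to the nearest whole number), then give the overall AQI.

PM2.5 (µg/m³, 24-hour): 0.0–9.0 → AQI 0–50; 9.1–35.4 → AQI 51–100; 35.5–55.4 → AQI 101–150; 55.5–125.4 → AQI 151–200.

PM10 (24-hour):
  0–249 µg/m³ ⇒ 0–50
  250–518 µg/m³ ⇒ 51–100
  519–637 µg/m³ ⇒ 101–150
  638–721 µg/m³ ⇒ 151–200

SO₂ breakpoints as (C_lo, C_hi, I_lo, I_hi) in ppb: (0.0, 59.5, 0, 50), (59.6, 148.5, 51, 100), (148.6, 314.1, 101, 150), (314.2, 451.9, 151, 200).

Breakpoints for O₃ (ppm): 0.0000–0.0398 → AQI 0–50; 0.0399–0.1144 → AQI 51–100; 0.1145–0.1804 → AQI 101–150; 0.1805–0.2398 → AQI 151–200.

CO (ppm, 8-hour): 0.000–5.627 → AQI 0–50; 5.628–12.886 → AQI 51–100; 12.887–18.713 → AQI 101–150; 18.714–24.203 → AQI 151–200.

198

PM2.5 42.4: bracket 35.5–55.4 → index 101–150; slope 49/19.9, offset 6.9.
AQI = 101 + 49/19.9·6.9 ≈ 117.99 ⇒ 118.
PM10: row 638–721 (AQI 151–200). (200−151)·(718−638)/(721−638) + 151 = 49·80/83 + 151 ≈ 198.23 → 198.
SO₂: 97.0 lies in 59.6–148.5, so I_lo=51, I_hi=100, C_lo=59.6, C_hi=148.5.
(100−51)/(148.5−59.6) × (97.0−59.6) + 51 = 49/88.9 × 37.4 + 51 ≈ 71.61 → 72.
O₃ 0.2072: bracket 0.1805–0.2398 → index 151–200; slope 49/0.0593, offset 0.0267.
AQI = 151 + 49/0.0593·0.0267 ≈ 173.06 ⇒ 173.
CO: 12.395 lies in 5.628–12.886, so I_lo=51, I_hi=100, C_lo=5.628, C_hi=12.886.
(100−51)/(12.886−5.628) × (12.395−5.628) + 51 = 49/7.258 × 6.767 + 51 ≈ 96.69 → 97.
Sub-indices: PM2.5→118, PM10→198, SO₂→72, O₃→173, CO→97. Overall AQI = max = 198; dominant pollutant is PM10.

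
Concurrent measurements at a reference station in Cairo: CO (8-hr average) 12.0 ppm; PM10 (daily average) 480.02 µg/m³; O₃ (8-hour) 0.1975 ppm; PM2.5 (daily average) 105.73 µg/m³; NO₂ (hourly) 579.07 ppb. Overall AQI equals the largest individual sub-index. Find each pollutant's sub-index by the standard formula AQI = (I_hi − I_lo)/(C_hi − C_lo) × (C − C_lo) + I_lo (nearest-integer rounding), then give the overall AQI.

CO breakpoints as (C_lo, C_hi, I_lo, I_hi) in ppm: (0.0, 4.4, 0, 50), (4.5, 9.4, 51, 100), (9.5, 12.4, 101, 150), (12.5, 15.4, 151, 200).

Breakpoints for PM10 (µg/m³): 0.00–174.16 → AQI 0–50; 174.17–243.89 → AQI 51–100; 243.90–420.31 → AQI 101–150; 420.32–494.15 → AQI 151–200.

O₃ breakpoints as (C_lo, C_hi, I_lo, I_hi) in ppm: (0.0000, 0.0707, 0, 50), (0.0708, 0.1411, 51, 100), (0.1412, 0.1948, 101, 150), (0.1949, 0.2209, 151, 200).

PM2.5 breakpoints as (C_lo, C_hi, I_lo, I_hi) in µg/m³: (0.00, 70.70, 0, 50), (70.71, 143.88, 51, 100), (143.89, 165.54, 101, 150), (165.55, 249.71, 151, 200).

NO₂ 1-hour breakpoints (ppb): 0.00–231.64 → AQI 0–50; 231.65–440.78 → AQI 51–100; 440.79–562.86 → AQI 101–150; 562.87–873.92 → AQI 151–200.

CO: 12.0 ∈ [9.5, 12.4] ↔ index [101, 150].
101 + (12.0−9.5)·(150−101)/(12.4−9.5) = 101 + 2.5·49/2.9 ≈ 143.24, so AQI = 143.
PM10 480.02: bracket 420.32–494.15 → index 151–200; slope 49/73.83, offset 59.70.
AQI = 151 + 49/73.83·59.70 ≈ 190.62 ⇒ 191.
O₃: 0.1975 lies in 0.1949–0.2209, so I_lo=151, I_hi=200, C_lo=0.1949, C_hi=0.2209.
(200−151)/(0.2209−0.1949) × (0.1975−0.1949) + 151 = 49/0.0260 × 0.0026 + 151 ≈ 155.90 → 156.
PM2.5: 105.73 lies in 70.71–143.88, so I_lo=51, I_hi=100, C_lo=70.71, C_hi=143.88.
(100−51)/(143.88−70.71) × (105.73−70.71) + 51 = 49/73.17 × 35.02 + 51 ≈ 74.45 → 74.
NO₂: 579.07 ∈ [562.87, 873.92] ↔ index [151, 200].
151 + (579.07−562.87)·(200−151)/(873.92−562.87) = 151 + 16.20·49/311.05 ≈ 153.55, so AQI = 154.
Sub-indices: CO→143, PM10→191, O₃→156, PM2.5→74, NO₂→154. Overall AQI = max = 191; dominant pollutant is PM10.

191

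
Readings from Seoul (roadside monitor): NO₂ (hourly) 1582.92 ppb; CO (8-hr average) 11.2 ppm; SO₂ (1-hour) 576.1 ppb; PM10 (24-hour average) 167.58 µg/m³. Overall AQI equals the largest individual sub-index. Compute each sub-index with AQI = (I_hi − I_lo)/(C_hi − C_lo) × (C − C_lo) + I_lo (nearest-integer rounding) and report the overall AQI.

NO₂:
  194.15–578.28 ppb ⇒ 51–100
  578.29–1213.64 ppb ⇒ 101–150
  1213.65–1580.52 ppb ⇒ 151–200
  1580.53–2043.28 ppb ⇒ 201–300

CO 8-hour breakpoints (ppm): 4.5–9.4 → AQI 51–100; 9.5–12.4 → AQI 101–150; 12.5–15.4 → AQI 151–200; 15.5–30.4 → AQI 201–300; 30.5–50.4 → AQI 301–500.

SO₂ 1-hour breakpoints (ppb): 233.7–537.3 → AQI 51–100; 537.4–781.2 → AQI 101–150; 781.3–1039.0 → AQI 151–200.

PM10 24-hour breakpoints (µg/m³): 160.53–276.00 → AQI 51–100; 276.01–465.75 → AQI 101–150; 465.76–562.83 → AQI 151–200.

NO₂ 1582.92: bracket 1580.53–2043.28 → index 201–300; slope 99/462.75, offset 2.39.
AQI = 201 + 99/462.75·2.39 ≈ 201.51 ⇒ 202.
CO 11.2: bracket 9.5–12.4 → index 101–150; slope 49/2.9, offset 1.7.
AQI = 101 + 49/2.9·1.7 ≈ 129.72 ⇒ 130.
SO₂: 576.1 ∈ [537.4, 781.2] ↔ index [101, 150].
101 + (576.1−537.4)·(150−101)/(781.2−537.4) = 101 + 38.7·49/243.8 ≈ 108.78, so AQI = 109.
PM10 167.58: bracket 160.53–276.00 → index 51–100; slope 49/115.47, offset 7.05.
AQI = 51 + 49/115.47·7.05 ≈ 53.99 ⇒ 54.
Sub-indices: NO₂→202, CO→130, SO₂→109, PM10→54. Overall AQI = max = 202; dominant pollutant is NO₂.

202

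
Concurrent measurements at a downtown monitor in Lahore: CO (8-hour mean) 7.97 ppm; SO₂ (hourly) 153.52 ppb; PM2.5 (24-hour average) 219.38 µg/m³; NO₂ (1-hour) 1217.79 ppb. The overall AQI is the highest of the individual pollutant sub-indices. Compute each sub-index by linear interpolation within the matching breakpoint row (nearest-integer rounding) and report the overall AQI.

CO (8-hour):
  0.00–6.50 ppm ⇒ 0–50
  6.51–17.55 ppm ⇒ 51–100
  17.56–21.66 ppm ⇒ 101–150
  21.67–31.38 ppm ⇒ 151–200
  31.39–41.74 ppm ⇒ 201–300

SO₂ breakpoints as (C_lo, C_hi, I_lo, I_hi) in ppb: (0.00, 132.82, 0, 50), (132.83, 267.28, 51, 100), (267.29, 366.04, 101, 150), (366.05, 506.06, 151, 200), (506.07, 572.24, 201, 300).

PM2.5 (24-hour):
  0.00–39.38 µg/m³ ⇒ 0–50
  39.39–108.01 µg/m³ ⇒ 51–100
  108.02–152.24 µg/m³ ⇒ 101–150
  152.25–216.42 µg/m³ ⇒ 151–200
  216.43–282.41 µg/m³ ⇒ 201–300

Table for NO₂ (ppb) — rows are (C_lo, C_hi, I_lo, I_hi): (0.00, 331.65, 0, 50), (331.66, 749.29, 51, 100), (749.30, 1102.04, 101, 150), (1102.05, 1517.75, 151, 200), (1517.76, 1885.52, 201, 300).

205

CO: 7.97 lies in 6.51–17.55, so I_lo=51, I_hi=100, C_lo=6.51, C_hi=17.55.
(100−51)/(17.55−6.51) × (7.97−6.51) + 51 = 49/11.04 × 1.46 + 51 ≈ 57.48 → 57.
SO₂: 153.52 lies in 132.83–267.28, so I_lo=51, I_hi=100, C_lo=132.83, C_hi=267.28.
(100−51)/(267.28−132.83) × (153.52−132.83) + 51 = 49/134.45 × 20.69 + 51 ≈ 58.54 → 59.
PM2.5 219.38: bracket 216.43–282.41 → index 201–300; slope 99/65.98, offset 2.95.
AQI = 201 + 99/65.98·2.95 ≈ 205.43 ⇒ 205.
NO₂: row 1102.05–1517.75 (AQI 151–200). (200−151)·(1217.79−1102.05)/(1517.75−1102.05) + 151 = 49·115.74/415.70 + 151 ≈ 164.64 → 165.
Sub-indices: CO→57, SO₂→59, PM2.5→205, NO₂→165. Overall AQI = max = 205; dominant pollutant is PM2.5.
AQI 205: Very Unhealthy.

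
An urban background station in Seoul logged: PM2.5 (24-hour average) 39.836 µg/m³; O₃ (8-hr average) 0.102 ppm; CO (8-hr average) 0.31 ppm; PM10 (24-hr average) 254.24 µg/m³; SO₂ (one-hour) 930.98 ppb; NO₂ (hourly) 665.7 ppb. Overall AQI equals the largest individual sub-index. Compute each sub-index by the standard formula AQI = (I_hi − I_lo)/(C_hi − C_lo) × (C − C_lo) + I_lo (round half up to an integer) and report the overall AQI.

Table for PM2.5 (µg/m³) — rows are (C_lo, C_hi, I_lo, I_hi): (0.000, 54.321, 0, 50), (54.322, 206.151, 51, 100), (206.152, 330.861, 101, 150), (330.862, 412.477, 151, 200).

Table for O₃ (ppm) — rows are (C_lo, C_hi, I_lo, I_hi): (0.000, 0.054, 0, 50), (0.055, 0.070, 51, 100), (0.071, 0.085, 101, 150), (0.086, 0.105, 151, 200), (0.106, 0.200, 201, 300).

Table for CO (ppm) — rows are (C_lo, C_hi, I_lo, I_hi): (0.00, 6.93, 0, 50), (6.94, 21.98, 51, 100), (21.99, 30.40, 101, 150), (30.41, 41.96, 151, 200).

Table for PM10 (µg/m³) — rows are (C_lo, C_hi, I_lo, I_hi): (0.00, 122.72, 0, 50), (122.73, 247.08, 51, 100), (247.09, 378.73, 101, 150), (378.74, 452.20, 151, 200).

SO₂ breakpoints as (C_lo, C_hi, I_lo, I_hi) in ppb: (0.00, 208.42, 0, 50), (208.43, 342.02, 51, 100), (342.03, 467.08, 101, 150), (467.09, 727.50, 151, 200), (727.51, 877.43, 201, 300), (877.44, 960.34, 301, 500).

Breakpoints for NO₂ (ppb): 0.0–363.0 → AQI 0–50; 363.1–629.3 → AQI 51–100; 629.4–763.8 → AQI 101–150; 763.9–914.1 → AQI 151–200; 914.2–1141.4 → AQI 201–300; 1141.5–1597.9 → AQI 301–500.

PM2.5: 39.836 lies in 0.000–54.321, so I_lo=0, I_hi=50, C_lo=0.000, C_hi=54.321.
(50−0)/(54.321−0.000) × (39.836−0.000) + 0 = 50/54.321 × 39.836 + 0 ≈ 36.67 → 37.
O₃ 0.102: bracket 0.086–0.105 → index 151–200; slope 49/0.019, offset 0.016.
AQI = 151 + 49/0.019·0.016 ≈ 192.26 ⇒ 192.
CO 0.31: bracket 0.00–6.93 → index 0–50; slope 50/6.93, offset 0.31.
AQI = 0 + 50/6.93·0.31 ≈ 2.24 ⇒ 2.
PM10 254.24: bracket 247.09–378.73 → index 101–150; slope 49/131.64, offset 7.15.
AQI = 101 + 49/131.64·7.15 ≈ 103.66 ⇒ 104.
SO₂: row 877.44–960.34 (AQI 301–500). (500−301)·(930.98−877.44)/(960.34−877.44) + 301 = 199·53.54/82.90 + 301 ≈ 429.52 → 430.
NO₂: 665.7 ∈ [629.4, 763.8] ↔ index [101, 150].
101 + (665.7−629.4)·(150−101)/(763.8−629.4) = 101 + 36.3·49/134.4 ≈ 114.23, so AQI = 114.
Sub-indices: PM2.5→37, O₃→192, CO→2, PM10→104, SO₂→430, NO₂→114. Overall AQI = max = 430; dominant pollutant is SO₂.
AQI 430: Hazardous.

430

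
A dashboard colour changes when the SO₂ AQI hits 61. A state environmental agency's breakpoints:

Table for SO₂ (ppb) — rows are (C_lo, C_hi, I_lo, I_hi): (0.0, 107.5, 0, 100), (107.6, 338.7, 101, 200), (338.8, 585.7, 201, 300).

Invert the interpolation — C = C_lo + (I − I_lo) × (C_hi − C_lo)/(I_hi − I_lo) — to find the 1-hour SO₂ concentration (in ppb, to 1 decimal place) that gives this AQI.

65.6

AQI 61 lies in the 0–100 band, which corresponds to 0.0–107.5 ppb.
C = 0.0 + (61−0)×(107.5−0.0)/(100−0) = 0.0 + 61×107.5/100 ≈ 65.575 ppb → 65.6 ppb to 1 dp.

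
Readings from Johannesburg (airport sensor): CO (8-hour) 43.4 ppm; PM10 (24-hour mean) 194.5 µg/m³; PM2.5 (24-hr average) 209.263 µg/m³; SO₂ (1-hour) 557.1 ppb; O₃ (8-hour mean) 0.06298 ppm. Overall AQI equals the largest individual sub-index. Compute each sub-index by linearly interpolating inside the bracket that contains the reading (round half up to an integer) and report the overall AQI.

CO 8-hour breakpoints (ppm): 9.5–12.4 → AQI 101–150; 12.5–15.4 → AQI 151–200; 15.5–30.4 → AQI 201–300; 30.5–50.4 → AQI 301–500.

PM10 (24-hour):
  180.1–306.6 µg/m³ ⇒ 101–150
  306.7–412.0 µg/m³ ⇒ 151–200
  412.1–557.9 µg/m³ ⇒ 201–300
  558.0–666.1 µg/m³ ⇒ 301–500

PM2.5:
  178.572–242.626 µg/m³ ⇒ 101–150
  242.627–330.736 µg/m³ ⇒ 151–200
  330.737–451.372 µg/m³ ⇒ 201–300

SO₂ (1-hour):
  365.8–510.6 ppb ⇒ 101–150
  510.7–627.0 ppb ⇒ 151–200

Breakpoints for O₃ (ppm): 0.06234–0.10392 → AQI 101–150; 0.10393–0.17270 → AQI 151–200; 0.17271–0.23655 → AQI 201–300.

430

CO: 43.4 ∈ [30.5, 50.4] ↔ index [301, 500].
301 + (43.4−30.5)·(500−301)/(50.4−30.5) = 301 + 12.9·199/19.9 ≈ 430.00, so AQI = 430.
PM10: row 180.1–306.6 (AQI 101–150). (150−101)·(194.5−180.1)/(306.6−180.1) + 101 = 49·14.4/126.5 + 101 ≈ 106.58 → 107.
PM2.5: 209.263 ∈ [178.572, 242.626] ↔ index [101, 150].
101 + (209.263−178.572)·(150−101)/(242.626−178.572) = 101 + 30.691·49/64.054 ≈ 124.48, so AQI = 124.
SO₂: 557.1 lies in 510.7–627.0, so I_lo=151, I_hi=200, C_lo=510.7, C_hi=627.0.
(200−151)/(627.0−510.7) × (557.1−510.7) + 151 = 49/116.3 × 46.4 + 151 ≈ 170.55 → 171.
O₃ 0.06298: bracket 0.06234–0.10392 → index 101–150; slope 49/0.04158, offset 0.00064.
AQI = 101 + 49/0.04158·0.00064 ≈ 101.75 ⇒ 102.
Sub-indices: CO→430, PM10→107, PM2.5→124, SO₂→171, O₃→102. Overall AQI = max = 430; dominant pollutant is CO.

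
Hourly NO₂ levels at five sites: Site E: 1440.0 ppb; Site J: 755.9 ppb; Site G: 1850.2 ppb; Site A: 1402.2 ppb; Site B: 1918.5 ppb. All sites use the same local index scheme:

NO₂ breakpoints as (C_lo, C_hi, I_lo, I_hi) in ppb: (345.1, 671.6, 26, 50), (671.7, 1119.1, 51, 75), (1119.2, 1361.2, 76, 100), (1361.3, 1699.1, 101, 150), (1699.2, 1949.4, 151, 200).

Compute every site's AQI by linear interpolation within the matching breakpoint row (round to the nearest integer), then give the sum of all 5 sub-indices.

Site E: 1440.0 ∈ [1361.3, 1699.1] ↔ index [101, 150].
101 + (1440.0−1361.3)·(150−101)/(1699.1−1361.3) = 101 + 78.7·49/337.8 ≈ 112.42, so AQI = 112.
Site J 755.9: bracket 671.7–1119.1 → index 51–75; slope 24/447.4, offset 84.2.
AQI = 51 + 24/447.4·84.2 ≈ 55.52 ⇒ 56.
Site G: row 1699.2–1949.4 (AQI 151–200). (200−151)·(1850.2−1699.2)/(1949.4−1699.2) + 151 = 49·151.0/250.2 + 151 ≈ 180.57 → 181.
Site A: row 1361.3–1699.1 (AQI 101–150). (150−101)·(1402.2−1361.3)/(1699.1−1361.3) + 101 = 49·40.9/337.8 + 101 ≈ 106.93 → 107.
Site B: 1918.5 lies in 1699.2–1949.4, so I_lo=151, I_hi=200, C_lo=1699.2, C_hi=1949.4.
(200−151)/(1949.4−1699.2) × (1918.5−1699.2) + 151 = 49/250.2 × 219.3 + 151 ≈ 193.95 → 194.
AQIs: Site E=112, Site J=56, Site G=181, Site A=107, Site B=194. Sum = 112 + 56 + 181 + 107 + 194 = 650.

650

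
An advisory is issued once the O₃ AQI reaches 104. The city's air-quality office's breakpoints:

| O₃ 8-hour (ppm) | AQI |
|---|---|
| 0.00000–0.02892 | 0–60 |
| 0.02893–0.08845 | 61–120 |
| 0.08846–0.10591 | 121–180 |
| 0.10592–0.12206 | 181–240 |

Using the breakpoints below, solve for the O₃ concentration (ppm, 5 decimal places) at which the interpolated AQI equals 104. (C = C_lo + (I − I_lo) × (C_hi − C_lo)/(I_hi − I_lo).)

0.07231

AQI 104 lies in the 61–120 band, which corresponds to 0.02893–0.08845 ppm.
C = 0.02893 + (104−61)×(0.08845−0.02893)/(120−61) = 0.02893 + 43×0.05952/59 ≈ 0.0723090 ppm → 0.07231 ppm to 5 dp.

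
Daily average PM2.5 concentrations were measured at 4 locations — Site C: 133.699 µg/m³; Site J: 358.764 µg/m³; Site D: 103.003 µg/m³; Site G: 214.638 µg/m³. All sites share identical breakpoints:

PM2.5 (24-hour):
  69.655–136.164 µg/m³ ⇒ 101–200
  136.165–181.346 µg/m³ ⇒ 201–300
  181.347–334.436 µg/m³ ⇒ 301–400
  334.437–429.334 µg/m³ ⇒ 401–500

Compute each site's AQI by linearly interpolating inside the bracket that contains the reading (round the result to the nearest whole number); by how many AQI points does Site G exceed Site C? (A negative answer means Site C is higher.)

Site C: 133.699 lies in 69.655–136.164, so I_lo=101, I_hi=200, C_lo=69.655, C_hi=136.164.
(200−101)/(136.164−69.655) × (133.699−69.655) + 101 = 99/66.509 × 64.044 + 101 ≈ 196.33 → 196.
Site J: row 334.437–429.334 (AQI 401–500). (500−401)·(358.764−334.437)/(429.334−334.437) + 401 = 99·24.327/94.897 + 401 ≈ 426.38 → 426.
Site D: row 69.655–136.164 (AQI 101–200). (200−101)·(103.003−69.655)/(136.164−69.655) + 101 = 99·33.348/66.509 + 101 ≈ 150.64 → 151.
Site G: 214.638 ∈ [181.347, 334.436] ↔ index [301, 400].
301 + (214.638−181.347)·(400−301)/(334.436−181.347) = 301 + 33.291·99/153.089 ≈ 322.53, so AQI = 323.
AQIs: Site C=196, Site J=426, Site D=151, Site G=323. Site G (323) − Site C (196) = 127.

127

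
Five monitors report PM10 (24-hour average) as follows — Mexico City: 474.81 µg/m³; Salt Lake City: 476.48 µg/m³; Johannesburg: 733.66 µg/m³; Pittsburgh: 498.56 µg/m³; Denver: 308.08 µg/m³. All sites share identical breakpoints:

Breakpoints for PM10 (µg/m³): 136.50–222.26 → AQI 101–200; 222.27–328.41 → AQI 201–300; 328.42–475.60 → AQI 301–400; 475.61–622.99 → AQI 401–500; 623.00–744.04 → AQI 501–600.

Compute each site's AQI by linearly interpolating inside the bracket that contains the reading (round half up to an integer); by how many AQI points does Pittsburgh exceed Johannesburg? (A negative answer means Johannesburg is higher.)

-176

Mexico City: 474.81 lies in 328.42–475.60, so I_lo=301, I_hi=400, C_lo=328.42, C_hi=475.60.
(400−301)/(475.60−328.42) × (474.81−328.42) + 301 = 99/147.18 × 146.39 + 301 ≈ 399.47 → 399.
Salt Lake City: 476.48 lies in 475.61–622.99, so I_lo=401, I_hi=500, C_lo=475.61, C_hi=622.99.
(500−401)/(622.99−475.61) × (476.48−475.61) + 401 = 99/147.38 × 0.87 + 401 ≈ 401.58 → 402.
Johannesburg: 733.66 ∈ [623.00, 744.04] ↔ index [501, 600].
501 + (733.66−623.00)·(600−501)/(744.04−623.00) = 501 + 110.66·99/121.04 ≈ 591.51, so AQI = 592.
Pittsburgh 498.56: bracket 475.61–622.99 → index 401–500; slope 99/147.38, offset 22.95.
AQI = 401 + 99/147.38·22.95 ≈ 416.42 ⇒ 416.
Denver: 308.08 ∈ [222.27, 328.41] ↔ index [201, 300].
201 + (308.08−222.27)·(300−201)/(328.41−222.27) = 201 + 85.81·99/106.14 ≈ 281.04, so AQI = 281.
AQIs: Mexico City=399, Salt Lake City=402, Johannesburg=592, Pittsburgh=416, Denver=281. Pittsburgh (416) − Johannesburg (592) = -176.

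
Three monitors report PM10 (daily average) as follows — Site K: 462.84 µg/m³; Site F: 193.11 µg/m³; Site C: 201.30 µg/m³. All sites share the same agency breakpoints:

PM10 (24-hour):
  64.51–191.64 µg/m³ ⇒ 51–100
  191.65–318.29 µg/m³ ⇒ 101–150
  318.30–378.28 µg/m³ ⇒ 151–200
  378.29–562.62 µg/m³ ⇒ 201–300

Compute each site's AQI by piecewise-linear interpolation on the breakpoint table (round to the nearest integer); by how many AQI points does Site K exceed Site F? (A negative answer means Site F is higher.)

Site K: 462.84 ∈ [378.29, 562.62] ↔ index [201, 300].
201 + (462.84−378.29)·(300−201)/(562.62−378.29) = 201 + 84.55·99/184.33 ≈ 246.41, so AQI = 246.
Site F: row 191.65–318.29 (AQI 101–150). (150−101)·(193.11−191.65)/(318.29−191.65) + 101 = 49·1.46/126.64 + 101 ≈ 101.56 → 102.
Site C: 201.30 ∈ [191.65, 318.29] ↔ index [101, 150].
101 + (201.30−191.65)·(150−101)/(318.29−191.65) = 101 + 9.65·49/126.64 ≈ 104.73, so AQI = 105.
AQIs: Site K=246, Site F=102, Site C=105. Site K (246) − Site F (102) = 144.

144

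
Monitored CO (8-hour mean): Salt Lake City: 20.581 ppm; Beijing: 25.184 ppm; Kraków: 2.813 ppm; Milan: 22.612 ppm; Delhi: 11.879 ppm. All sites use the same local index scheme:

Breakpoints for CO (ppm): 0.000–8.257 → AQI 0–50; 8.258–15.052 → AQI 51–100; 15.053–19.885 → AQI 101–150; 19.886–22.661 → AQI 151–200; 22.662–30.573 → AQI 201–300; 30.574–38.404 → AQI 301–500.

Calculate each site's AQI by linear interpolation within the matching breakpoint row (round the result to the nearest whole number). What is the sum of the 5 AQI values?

689

Salt Lake City 20.581: bracket 19.886–22.661 → index 151–200; slope 49/2.775, offset 0.695.
AQI = 151 + 49/2.775·0.695 ≈ 163.27 ⇒ 163.
Beijing: 25.184 lies in 22.662–30.573, so I_lo=201, I_hi=300, C_lo=22.662, C_hi=30.573.
(300−201)/(30.573−22.662) × (25.184−22.662) + 201 = 99/7.911 × 2.522 + 201 ≈ 232.56 → 233.
Kraków 2.813: bracket 0.000–8.257 → index 0–50; slope 50/8.257, offset 2.813.
AQI = 0 + 50/8.257·2.813 ≈ 17.03 ⇒ 17.
Milan: 22.612 ∈ [19.886, 22.661] ↔ index [151, 200].
151 + (22.612−19.886)·(200−151)/(22.661−19.886) = 151 + 2.726·49/2.775 ≈ 199.13, so AQI = 199.
Delhi: 11.879 ∈ [8.258, 15.052] ↔ index [51, 100].
51 + (11.879−8.258)·(100−51)/(15.052−8.258) = 51 + 3.621·49/6.794 ≈ 77.12, so AQI = 77.
AQIs: Salt Lake City=163, Beijing=233, Kraków=17, Milan=199, Delhi=77. Sum = 163 + 233 + 17 + 199 + 77 = 689.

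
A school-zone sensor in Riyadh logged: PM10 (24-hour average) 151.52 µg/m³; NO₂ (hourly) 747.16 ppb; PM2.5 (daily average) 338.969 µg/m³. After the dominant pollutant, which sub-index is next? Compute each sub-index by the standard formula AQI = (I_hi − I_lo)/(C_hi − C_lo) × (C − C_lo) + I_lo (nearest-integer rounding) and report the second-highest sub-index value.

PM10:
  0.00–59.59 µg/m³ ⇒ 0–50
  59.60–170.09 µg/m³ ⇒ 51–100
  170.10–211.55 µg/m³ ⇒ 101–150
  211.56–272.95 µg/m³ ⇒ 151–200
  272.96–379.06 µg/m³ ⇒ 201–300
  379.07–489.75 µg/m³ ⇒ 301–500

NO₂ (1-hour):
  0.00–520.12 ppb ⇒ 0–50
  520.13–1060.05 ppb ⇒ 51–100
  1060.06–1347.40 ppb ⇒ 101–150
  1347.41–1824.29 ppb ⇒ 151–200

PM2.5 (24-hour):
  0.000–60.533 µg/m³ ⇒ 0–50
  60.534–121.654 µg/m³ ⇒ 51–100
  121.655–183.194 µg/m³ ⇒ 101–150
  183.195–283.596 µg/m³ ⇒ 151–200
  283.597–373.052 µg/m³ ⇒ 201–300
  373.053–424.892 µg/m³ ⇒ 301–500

PM10: row 59.60–170.09 (AQI 51–100). (100−51)·(151.52−59.60)/(170.09−59.60) + 51 = 49·91.92/110.49 + 51 ≈ 91.76 → 92.
NO₂: 747.16 lies in 520.13–1060.05, so I_lo=51, I_hi=100, C_lo=520.13, C_hi=1060.05.
(100−51)/(1060.05−520.13) × (747.16−520.13) + 51 = 49/539.92 × 227.03 + 51 ≈ 71.60 → 72.
PM2.5: row 283.597–373.052 (AQI 201–300). (300−201)·(338.969−283.597)/(373.052−283.597) + 201 = 99·55.372/89.455 + 201 ≈ 262.28 → 262.
Sub-indices: PM10→92, NO₂→72, PM2.5→262. Ranked high→low: 262, 92, 72. Second-highest sub-index = 92.

92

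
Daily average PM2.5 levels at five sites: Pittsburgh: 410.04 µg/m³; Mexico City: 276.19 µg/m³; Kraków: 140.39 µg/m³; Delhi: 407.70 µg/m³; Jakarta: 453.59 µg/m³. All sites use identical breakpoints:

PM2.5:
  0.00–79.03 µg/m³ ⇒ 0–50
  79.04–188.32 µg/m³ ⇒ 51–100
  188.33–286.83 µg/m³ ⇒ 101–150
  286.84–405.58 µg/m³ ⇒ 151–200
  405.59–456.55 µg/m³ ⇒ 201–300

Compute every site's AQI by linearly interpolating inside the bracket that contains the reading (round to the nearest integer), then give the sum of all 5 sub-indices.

933

Pittsburgh: 410.04 lies in 405.59–456.55, so I_lo=201, I_hi=300, C_lo=405.59, C_hi=456.55.
(300−201)/(456.55−405.59) × (410.04−405.59) + 201 = 99/50.96 × 4.45 + 201 ≈ 209.65 → 210.
Mexico City: row 188.33–286.83 (AQI 101–150). (150−101)·(276.19−188.33)/(286.83−188.33) + 101 = 49·87.86/98.50 + 101 ≈ 144.71 → 145.
Kraków: 140.39 lies in 79.04–188.32, so I_lo=51, I_hi=100, C_lo=79.04, C_hi=188.32.
(100−51)/(188.32−79.04) × (140.39−79.04) + 51 = 49/109.28 × 61.35 + 51 ≈ 78.51 → 79.
Delhi: 407.70 ∈ [405.59, 456.55] ↔ index [201, 300].
201 + (407.70−405.59)·(300−201)/(456.55−405.59) = 201 + 2.11·99/50.96 ≈ 205.10, so AQI = 205.
Jakarta 453.59: bracket 405.59–456.55 → index 201–300; slope 99/50.96, offset 48.00.
AQI = 201 + 99/50.96·48.00 ≈ 294.25 ⇒ 294.
AQIs: Pittsburgh=210, Mexico City=145, Kraków=79, Delhi=205, Jakarta=294. Sum = 210 + 145 + 79 + 205 + 294 = 933.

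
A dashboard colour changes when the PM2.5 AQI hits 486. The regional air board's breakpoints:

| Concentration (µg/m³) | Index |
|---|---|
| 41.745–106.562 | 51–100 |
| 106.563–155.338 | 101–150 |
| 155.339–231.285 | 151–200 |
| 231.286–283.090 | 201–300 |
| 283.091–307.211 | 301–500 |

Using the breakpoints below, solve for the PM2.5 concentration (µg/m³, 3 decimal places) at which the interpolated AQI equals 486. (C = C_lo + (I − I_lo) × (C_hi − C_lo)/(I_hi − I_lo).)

AQI 486 lies in the 301–500 band, which corresponds to 283.091–307.211 µg/m³.
C = 283.091 + (486−301)×(307.211−283.091)/(500−301) = 283.091 + 185×24.120/199 ≈ 305.51412 µg/m³ → 305.514 µg/m³ to 3 dp.

305.514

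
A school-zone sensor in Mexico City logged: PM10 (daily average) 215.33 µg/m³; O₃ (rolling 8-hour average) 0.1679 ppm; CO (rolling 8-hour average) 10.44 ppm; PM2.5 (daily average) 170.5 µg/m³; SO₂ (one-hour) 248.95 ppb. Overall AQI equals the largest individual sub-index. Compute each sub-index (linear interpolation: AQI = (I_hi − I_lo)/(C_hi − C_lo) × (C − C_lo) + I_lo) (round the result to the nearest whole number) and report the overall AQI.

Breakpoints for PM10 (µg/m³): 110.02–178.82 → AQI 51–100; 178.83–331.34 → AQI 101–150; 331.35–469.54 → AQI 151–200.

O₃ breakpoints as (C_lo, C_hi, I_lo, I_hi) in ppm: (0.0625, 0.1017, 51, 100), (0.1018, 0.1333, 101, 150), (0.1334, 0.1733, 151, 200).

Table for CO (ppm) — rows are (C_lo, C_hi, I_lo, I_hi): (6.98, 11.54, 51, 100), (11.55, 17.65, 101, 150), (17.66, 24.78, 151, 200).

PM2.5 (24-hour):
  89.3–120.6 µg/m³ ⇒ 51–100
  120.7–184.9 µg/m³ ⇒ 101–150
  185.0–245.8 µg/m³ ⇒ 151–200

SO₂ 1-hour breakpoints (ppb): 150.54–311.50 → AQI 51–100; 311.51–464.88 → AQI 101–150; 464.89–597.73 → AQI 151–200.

193

PM10: 215.33 ∈ [178.83, 331.34] ↔ index [101, 150].
101 + (215.33−178.83)·(150−101)/(331.34−178.83) = 101 + 36.50·49/152.51 ≈ 112.73, so AQI = 113.
O₃: 0.1679 lies in 0.1334–0.1733, so I_lo=151, I_hi=200, C_lo=0.1334, C_hi=0.1733.
(200−151)/(0.1733−0.1334) × (0.1679−0.1334) + 151 = 49/0.0399 × 0.0345 + 151 ≈ 193.37 → 193.
CO: row 6.98–11.54 (AQI 51–100). (100−51)·(10.44−6.98)/(11.54−6.98) + 51 = 49·3.46/4.56 + 51 ≈ 88.18 → 88.
PM2.5: 170.5 lies in 120.7–184.9, so I_lo=101, I_hi=150, C_lo=120.7, C_hi=184.9.
(150−101)/(184.9−120.7) × (170.5−120.7) + 101 = 49/64.2 × 49.8 + 101 ≈ 139.01 → 139.
SO₂ 248.95: bracket 150.54–311.50 → index 51–100; slope 49/160.96, offset 98.41.
AQI = 51 + 49/160.96·98.41 ≈ 80.96 ⇒ 81.
Sub-indices: PM10→113, O₃→193, CO→88, PM2.5→139, SO₂→81. Overall AQI = max = 193; dominant pollutant is O₃.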